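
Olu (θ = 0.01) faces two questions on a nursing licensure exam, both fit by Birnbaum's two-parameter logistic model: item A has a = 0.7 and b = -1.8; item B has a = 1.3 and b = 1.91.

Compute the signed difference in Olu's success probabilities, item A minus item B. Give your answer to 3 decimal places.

0.702

P(θ) = 1 / (1 + exp(−a(θ − b)))
P_A = 0.7802
P_B = 0.0780
P_A − P_B = 0.7022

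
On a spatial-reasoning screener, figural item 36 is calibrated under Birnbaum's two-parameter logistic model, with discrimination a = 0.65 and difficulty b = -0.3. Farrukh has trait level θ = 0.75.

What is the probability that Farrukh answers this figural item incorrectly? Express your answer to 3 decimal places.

0.336

P(θ) = 1 / (1 + exp(−a(θ − b)))
Exponent: 0.65 × (0.75 − (-0.3)) = 0.6825
1/(1 + e^{-0.6825}) = 0.6643
P(incorrect) = 1 − 0.6643 = 0.3357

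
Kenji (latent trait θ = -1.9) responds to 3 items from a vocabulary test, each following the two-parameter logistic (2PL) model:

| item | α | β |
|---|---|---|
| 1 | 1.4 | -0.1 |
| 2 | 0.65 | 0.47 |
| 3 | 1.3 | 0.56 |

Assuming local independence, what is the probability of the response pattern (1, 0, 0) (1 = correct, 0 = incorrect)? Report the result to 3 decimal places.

P(θ) = 1 / (1 + exp(−α(θ − β)))
P_1 = 1/(1+e^{2.5200}) = 0.0745
P_2 = 1/(1+e^{1.5405}) = 0.1765
P_3 = 1/(1+e^{3.1980}) = 0.0392
L = P_1 × (1−P_2) × (1−P_3) = 0.0745 × 0.8235 × 0.9608 = 0.05892

0.059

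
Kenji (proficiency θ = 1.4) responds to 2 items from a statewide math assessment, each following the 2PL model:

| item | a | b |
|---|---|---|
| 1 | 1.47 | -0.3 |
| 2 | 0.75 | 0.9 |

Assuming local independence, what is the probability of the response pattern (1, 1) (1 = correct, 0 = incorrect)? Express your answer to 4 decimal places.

P(θ) = 1 / (1 + exp(−a(θ − b)))
P_1 = 1/(1+e^{-2.4990}) = 0.9241
P_2 = 1/(1+e^{-0.3750}) = 0.5927
L = P_1 × P_2 = 0.9241 × 0.5927 = 0.54767

0.5477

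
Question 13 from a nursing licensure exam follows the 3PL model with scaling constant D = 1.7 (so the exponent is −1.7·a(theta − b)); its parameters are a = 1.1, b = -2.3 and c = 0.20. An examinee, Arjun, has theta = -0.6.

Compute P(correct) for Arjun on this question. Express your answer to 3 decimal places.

P(theta) = c + (1 − c) · 1 / (1 + exp(−D·a(theta − b)))
Exponent: 1.7 × 1.1 × (-0.6 − (-2.3)) = 3.1790
1/(1 + e^{-3.1790}) = 0.9600
P = 0.20 + 0.80 × 0.9600 = 0.9680

0.968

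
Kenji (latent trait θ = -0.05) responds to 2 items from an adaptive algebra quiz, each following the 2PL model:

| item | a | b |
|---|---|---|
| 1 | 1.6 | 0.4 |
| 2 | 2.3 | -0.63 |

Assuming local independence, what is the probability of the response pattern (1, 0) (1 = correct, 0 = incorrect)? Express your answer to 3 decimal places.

0.068

P(θ) = 1 / (1 + exp(−a(θ − b)))
P_1 = 1/(1+e^{0.7200}) = 0.3274
P_2 = 1/(1+e^{-1.3340}) = 0.7915
L = P_1 × (1−P_2) = 0.3274 × 0.2085 = 0.06826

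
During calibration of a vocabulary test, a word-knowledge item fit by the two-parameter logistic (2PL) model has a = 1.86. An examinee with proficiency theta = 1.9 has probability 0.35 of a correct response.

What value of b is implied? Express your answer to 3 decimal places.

2.233

P(theta) = 1 / (1 + exp(−a(theta − b)))
logit(0.35) = ln(0.35/0.65) = -0.6190
b = theta − logit/(a) = 1.9 − (-0.6190)/1.8600 = 2.2328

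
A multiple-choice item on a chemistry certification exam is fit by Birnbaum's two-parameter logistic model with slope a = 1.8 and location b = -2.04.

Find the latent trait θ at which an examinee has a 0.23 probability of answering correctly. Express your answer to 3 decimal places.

-2.711

P(θ) = 1 / (1 + exp(−a(θ − b)))
logit = ln(0.2300/0.7700) = -1.2083
θ = b + logit/(a) = -2.04 + (-1.2083)/1.8000 = -2.7113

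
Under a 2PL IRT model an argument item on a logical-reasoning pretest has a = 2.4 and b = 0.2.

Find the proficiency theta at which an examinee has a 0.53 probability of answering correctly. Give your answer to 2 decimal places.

0.25

P(theta) = 1 / (1 + exp(−a(theta − b)))
logit = ln(0.5300/0.4700) = 0.1201
theta = b + logit/(a) = 0.2 + 0.1201/2.4000 = 0.2501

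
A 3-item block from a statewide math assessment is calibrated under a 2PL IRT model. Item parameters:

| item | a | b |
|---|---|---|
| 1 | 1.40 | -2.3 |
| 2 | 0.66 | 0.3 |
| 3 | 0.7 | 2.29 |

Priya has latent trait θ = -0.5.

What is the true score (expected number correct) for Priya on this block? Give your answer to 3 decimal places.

P(θ) = 1 / (1 + exp(−a(θ − b)))
P_1 = 1/(1+e^{-2.5200}) = 0.9255
P_2 = 1/(1+e^{0.5280}) = 0.3710
P_3 = 1/(1+e^{1.9530}) = 0.1242
E[score] = 0.9255 + 0.3710 + 0.1242 = 1.4207

1.421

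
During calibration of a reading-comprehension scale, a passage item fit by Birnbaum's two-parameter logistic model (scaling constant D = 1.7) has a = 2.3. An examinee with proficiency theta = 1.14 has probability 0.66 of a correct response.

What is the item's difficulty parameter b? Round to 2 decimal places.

P(theta) = 1 / (1 + exp(−D·a(theta − b)))
logit(0.66) = ln(0.66/0.34) = 0.6633
b = theta − logit/(1.7·a) = 1.14 − 0.6633/3.9100 = 0.9704

0.97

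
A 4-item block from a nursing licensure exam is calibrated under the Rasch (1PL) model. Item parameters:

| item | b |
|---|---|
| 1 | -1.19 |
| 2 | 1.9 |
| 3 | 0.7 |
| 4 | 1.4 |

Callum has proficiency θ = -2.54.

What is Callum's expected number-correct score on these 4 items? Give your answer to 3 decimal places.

0.274

P(θ) = 1 / (1 + exp(−(θ − b)))
P_1 = 1/(1+e^{1.3500}) = 0.2059
P_2 = 1/(1+e^{4.4400}) = 0.0117
P_3 = 1/(1+e^{3.2400}) = 0.0377
P_4 = 1/(1+e^{3.9400}) = 0.0191
E[score] = 0.2059 + 0.0117 + 0.0377 + 0.0191 = 0.2743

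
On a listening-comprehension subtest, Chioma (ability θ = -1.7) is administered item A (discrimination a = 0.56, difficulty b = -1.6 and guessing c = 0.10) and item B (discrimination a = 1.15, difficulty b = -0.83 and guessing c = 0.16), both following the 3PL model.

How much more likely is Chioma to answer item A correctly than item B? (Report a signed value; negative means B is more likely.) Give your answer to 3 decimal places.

0.152

P(θ) = c + (1 − c) · 1 / (1 + exp(−a(θ − b)))
P_A = 0.5374
P_B = 0.3858
P_A − P_B = 0.1516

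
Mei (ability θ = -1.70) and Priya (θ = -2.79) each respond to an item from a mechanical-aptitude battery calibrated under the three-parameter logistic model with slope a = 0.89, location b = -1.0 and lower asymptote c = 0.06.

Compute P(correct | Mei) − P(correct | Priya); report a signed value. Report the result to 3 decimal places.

P(θ) = c + (1 − c) · 1 / (1 + exp(−a(θ − b)))
P(Mei) = 0.3882  [exponent -0.6230]
P(Priya) = 0.2188  [exponent -1.5931]
Difference = 0.3882 − 0.2188 = 0.1693

0.169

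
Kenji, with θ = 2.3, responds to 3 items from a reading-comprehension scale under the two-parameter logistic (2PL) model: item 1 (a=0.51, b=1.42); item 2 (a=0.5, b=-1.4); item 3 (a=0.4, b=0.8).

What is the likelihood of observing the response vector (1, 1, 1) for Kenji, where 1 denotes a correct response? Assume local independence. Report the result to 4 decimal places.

P(θ) = 1 / (1 + exp(−a(θ − b)))
P_1 = 1/(1+e^{-0.4488}) = 0.6104
P_2 = 1/(1+e^{-1.8500}) = 0.8641
P_3 = 1/(1+e^{-0.6000}) = 0.6457
L = P_1 × P_2 × P_3 = 0.6104 × 0.8641 × 0.6457 = 0.34053

0.3405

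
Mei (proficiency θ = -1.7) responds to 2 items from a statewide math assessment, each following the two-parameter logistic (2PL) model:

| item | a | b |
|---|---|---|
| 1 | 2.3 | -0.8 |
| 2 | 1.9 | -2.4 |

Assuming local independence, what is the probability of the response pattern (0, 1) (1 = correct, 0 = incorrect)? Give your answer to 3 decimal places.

0.702

P(θ) = 1 / (1 + exp(−a(θ − b)))
P_1 = 1/(1+e^{2.0700}) = 0.1120
P_2 = 1/(1+e^{-1.3300}) = 0.7908
L = (1−P_1) × P_2 = 0.8880 × 0.7908 = 0.70223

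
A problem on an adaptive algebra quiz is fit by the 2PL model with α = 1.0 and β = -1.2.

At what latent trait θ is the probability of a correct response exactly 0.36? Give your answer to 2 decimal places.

-1.78

P(θ) = 1 / (1 + exp(−α(θ − β)))
logit = ln(0.3600/0.6400) = -0.5754
θ = β + logit/(α) = -1.2 + (-0.5754)/1.0000 = -1.7754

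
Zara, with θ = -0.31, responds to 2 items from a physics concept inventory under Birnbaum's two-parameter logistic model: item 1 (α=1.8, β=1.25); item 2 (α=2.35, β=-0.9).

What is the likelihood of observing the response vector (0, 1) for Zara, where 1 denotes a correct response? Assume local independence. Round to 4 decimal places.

P(θ) = 1 / (1 + exp(−α(θ − β)))
P_1 = 1/(1+e^{2.8080}) = 0.0569
P_2 = 1/(1+e^{-1.3865}) = 0.8000
L = (1−P_1) × P_2 = 0.9431 × 0.8000 = 0.75452

0.7545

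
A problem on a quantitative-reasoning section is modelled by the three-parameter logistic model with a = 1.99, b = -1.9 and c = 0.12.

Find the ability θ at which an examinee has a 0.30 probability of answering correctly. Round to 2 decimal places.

P(θ) = c + (1 − c) · 1 / (1 + exp(−a(θ − b)))
Remove guessing floor: (0.30 − 0.12)/(1 − 0.12) = 0.2045
logit = ln(0.2045/0.7955) = -1.3581
θ = b + logit/(a) = -1.9 + (-1.3581)/1.9900 = -2.5825

-2.58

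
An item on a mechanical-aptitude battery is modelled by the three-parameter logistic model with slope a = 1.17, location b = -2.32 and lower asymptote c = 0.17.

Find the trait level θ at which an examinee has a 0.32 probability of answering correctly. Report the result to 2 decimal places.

P(θ) = c + (1 − c) · 1 / (1 + exp(−a(θ − b)))
Remove guessing floor: (0.32 − 0.17)/(1 − 0.17) = 0.1807
logit = ln(0.1807/0.8193) = -1.5115
θ = b + logit/(a) = -2.32 + (-1.5115)/1.1700 = -3.6118

-3.61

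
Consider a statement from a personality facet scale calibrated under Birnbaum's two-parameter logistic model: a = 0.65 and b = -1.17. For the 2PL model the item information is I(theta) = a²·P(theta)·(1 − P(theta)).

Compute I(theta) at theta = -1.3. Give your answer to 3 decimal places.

P = 1/(1+e^{0.0845}) = 0.4789
P(1−P) = 0.4789 × 0.5211 = 0.2496
I = a² × P(1−P) = 0.65² × 0.2496 = 0.10544

0.105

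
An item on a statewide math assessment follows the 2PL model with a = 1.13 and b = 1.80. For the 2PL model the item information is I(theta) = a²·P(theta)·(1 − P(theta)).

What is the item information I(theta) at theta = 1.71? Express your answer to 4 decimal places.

0.3184

P = 1/(1+e^{0.1017}) = 0.4746
P(1−P) = 0.4746 × 0.5254 = 0.2494
I = a² × P(1−P) = 1.13² × 0.2494 = 0.31840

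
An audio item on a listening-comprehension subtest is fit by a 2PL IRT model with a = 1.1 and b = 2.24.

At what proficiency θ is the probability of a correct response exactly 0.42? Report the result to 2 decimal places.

P(θ) = 1 / (1 + exp(−a(θ − b)))
logit = ln(0.4200/0.5800) = -0.3228
θ = b + logit/(a) = 2.24 + (-0.3228)/1.1000 = 1.9466

1.95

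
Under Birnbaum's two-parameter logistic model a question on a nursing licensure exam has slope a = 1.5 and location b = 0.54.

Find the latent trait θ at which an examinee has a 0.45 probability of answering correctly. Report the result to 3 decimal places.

0.406

P(θ) = 1 / (1 + exp(−a(θ − b)))
logit = ln(0.4500/0.5500) = -0.2007
θ = b + logit/(a) = 0.54 + (-0.2007)/1.5000 = 0.4062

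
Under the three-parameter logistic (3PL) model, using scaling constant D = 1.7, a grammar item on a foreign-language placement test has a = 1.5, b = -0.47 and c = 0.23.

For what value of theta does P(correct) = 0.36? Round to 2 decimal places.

-1.10

P(theta) = c + (1 − c) · 1 / (1 + exp(−D·a(theta − b)))
Remove guessing floor: (0.36 − 0.23)/(1 − 0.23) = 0.1688
logit = ln(0.1688/0.8312) = -1.5939
theta = b + logit/(1.7·a) = -0.47 + (-1.5939)/2.5500 = -1.0951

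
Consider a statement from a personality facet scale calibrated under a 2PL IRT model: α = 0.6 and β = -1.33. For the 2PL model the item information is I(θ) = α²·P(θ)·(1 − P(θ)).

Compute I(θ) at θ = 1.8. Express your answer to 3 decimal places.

0.041

P = 1/(1+e^{-1.8780}) = 0.8674
P(1−P) = 0.8674 × 0.1326 = 0.1150
I = α² × P(1−P) = 0.6² × 0.1150 = 0.04141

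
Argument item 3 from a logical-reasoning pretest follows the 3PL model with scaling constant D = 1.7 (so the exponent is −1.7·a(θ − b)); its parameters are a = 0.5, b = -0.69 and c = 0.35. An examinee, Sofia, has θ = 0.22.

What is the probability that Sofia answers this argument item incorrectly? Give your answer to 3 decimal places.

0.205

P(θ) = c + (1 − c) · 1 / (1 + exp(−D·a(θ − b)))
Exponent: 1.7 × 0.5 × (0.22 − (-0.69)) = 0.7735
1/(1 + e^{-0.7735}) = 0.6843
P = 0.35 + 0.65 × 0.6843 = 0.7948
P(incorrect) = 1 − 0.7948 = 0.2052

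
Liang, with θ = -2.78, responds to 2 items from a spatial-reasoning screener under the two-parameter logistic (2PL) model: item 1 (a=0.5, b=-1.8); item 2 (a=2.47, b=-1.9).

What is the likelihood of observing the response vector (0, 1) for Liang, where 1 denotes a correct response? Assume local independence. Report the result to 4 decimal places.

0.0633

P(θ) = 1 / (1 + exp(−a(θ − b)))
P_1 = 1/(1+e^{0.4900}) = 0.3799
P_2 = 1/(1+e^{2.1736}) = 0.1021
L = (1−P_1) × P_2 = 0.6201 × 0.1021 = 0.06334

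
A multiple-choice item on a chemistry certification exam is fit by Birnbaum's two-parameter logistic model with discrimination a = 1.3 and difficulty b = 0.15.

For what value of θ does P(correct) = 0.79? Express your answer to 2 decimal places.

P(θ) = 1 / (1 + exp(−a(θ − b)))
logit = ln(0.7900/0.2100) = 1.3249
θ = b + logit/(a) = 0.15 + 1.3249/1.3000 = 1.1692

1.17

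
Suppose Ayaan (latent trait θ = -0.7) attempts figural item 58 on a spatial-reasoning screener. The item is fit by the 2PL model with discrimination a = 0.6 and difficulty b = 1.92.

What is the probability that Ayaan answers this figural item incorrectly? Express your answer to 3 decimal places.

0.828

P(θ) = 1 / (1 + exp(−a(θ − b)))
Exponent: 0.6 × (-0.7 − 1.92) = -1.5720
1/(1 + e^{1.5720}) = 0.1719
P(incorrect) = 1 − 0.1719 = 0.8281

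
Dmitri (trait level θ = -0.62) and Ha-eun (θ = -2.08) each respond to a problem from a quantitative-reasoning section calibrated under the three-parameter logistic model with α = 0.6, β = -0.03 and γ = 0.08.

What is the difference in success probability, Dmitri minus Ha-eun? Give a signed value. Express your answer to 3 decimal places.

0.171

P(θ) = γ + (1 − γ) · 1 / (1 + exp(−α(θ − β)))
P(Dmitri) = 0.4594  [exponent -0.3540]
P(Ha-eun) = 0.2881  [exponent -1.2300]
Difference = 0.4594 − 0.2881 = 0.1713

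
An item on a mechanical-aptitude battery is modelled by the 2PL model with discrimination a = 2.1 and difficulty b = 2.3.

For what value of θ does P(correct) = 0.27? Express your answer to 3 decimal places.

P(θ) = 1 / (1 + exp(−a(θ − b)))
logit = ln(0.2700/0.7300) = -0.9946
θ = b + logit/(a) = 2.3 + (-0.9946)/2.1000 = 1.8264

1.826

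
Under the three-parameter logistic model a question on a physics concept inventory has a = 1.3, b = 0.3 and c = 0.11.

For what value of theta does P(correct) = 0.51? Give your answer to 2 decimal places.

P(theta) = c + (1 − c) · 1 / (1 + exp(−a(theta − b)))
Remove guessing floor: (0.51 − 0.11)/(1 − 0.11) = 0.4494
logit = ln(0.4494/0.5506) = -0.2029
theta = b + logit/(a) = 0.3 + (-0.2029)/1.3000 = 0.1439

0.14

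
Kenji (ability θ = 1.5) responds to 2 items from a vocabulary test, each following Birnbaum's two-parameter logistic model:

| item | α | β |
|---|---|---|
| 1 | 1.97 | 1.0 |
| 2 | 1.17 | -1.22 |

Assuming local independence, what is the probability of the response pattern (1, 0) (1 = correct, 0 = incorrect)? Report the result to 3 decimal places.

0.029

P(θ) = 1 / (1 + exp(−α(θ − β)))
P_1 = 1/(1+e^{-0.9850}) = 0.7281
P_2 = 1/(1+e^{-3.1824}) = 0.9602
L = P_1 × (1−P_2) = 0.7281 × 0.0398 = 0.02900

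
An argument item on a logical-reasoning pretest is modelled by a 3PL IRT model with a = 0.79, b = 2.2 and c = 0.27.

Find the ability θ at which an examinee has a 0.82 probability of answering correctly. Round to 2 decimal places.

3.61

P(θ) = c + (1 − c) · 1 / (1 + exp(−a(θ − b)))
Remove guessing floor: (0.82 − 0.27)/(1 − 0.27) = 0.7534
logit = ln(0.7534/0.2466) = 1.1170
θ = b + logit/(a) = 2.2 + 1.1170/0.7900 = 3.6139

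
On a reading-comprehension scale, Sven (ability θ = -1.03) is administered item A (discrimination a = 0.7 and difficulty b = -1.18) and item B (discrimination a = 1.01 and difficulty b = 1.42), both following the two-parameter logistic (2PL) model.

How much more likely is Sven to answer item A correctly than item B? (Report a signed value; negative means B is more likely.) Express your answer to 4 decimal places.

P(θ) = 1 / (1 + exp(−a(θ − b)))
P_A = 0.5262
P_B = 0.0777
P_A − P_B = 0.4486

0.4486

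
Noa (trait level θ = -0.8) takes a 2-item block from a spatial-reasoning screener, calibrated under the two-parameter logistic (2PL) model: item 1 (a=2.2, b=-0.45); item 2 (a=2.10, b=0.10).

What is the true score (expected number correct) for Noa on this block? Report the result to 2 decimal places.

P(θ) = 1 / (1 + exp(−a(θ − b)))
P_1 = 1/(1+e^{0.7700}) = 0.3165
P_2 = 1/(1+e^{1.8900}) = 0.1312
E[score] = 0.3165 + 0.1312 = 0.4477

0.45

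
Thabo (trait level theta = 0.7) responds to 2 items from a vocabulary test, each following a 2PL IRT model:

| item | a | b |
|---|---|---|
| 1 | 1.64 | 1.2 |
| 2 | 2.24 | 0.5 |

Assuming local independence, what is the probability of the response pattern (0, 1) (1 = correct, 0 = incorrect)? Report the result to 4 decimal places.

0.4236

P(theta) = 1 / (1 + exp(−a(theta − b)))
P_1 = 1/(1+e^{0.8200}) = 0.3058
P_2 = 1/(1+e^{-0.4480}) = 0.6102
L = (1−P_1) × P_2 = 0.6942 × 0.6102 = 0.42360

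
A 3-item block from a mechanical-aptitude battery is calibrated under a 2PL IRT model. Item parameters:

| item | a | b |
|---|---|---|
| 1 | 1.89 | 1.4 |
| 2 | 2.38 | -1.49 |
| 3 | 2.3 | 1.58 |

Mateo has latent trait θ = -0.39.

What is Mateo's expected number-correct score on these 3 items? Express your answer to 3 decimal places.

P(θ) = 1 / (1 + exp(−a(θ − b)))
P_1 = 1/(1+e^{3.3831}) = 0.0328
P_2 = 1/(1+e^{-2.6180}) = 0.9320
P_3 = 1/(1+e^{4.5310}) = 0.0107
E[score] = 0.0328 + 0.9320 + 0.0107 = 0.9755

0.975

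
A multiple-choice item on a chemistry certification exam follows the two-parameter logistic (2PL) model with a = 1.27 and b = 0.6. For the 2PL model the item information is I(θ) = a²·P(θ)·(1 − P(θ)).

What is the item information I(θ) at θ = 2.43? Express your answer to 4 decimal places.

0.1310

P = 1/(1+e^{-2.3241}) = 0.9109
P(1−P) = 0.9109 × 0.0891 = 0.0812
I = a² × P(1−P) = 1.27² × 0.0812 = 0.13097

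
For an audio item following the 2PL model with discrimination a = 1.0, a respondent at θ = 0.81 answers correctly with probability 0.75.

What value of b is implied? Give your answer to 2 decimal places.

-0.29

P(θ) = 1 / (1 + exp(−a(θ − b)))
logit(0.75) = ln(0.75/0.25) = 1.0986
b = θ − logit/(a) = 0.81 − 1.0986/1.0000 = -0.2886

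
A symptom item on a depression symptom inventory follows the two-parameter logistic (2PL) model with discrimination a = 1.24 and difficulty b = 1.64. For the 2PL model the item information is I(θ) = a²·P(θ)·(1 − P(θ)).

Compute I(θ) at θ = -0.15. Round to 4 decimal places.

P = 1/(1+e^{2.2196}) = 0.0980
P(1−P) = 0.0980 × 0.9020 = 0.0884
I = a² × P(1−P) = 1.24² × 0.0884 = 0.13592

0.1359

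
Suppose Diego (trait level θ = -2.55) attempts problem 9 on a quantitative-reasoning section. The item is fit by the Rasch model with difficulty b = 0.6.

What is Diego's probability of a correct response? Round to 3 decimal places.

P(θ) = 1 / (1 + exp(−(θ − b)))
Exponent: (-2.55 − 0.6) = -3.1500
1/(1 + e^{3.1500}) = 0.0411
P = 0.0411

0.041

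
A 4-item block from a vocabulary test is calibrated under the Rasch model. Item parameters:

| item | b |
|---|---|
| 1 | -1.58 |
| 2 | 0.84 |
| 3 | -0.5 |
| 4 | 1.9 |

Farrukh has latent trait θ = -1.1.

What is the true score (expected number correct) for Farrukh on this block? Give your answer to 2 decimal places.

P(θ) = 1 / (1 + exp(−(θ − b)))
P_1 = 1/(1+e^{-0.4800}) = 0.6177
P_2 = 1/(1+e^{1.9400}) = 0.1256
P_3 = 1/(1+e^{0.6000}) = 0.3543
P_4 = 1/(1+e^{3.0000}) = 0.0474
E[score] = 0.6177 + 0.1256 + 0.3543 + 0.0474 = 1.1452

1.15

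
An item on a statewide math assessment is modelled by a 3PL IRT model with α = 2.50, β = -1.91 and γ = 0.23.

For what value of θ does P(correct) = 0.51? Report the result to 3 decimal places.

-2.134

P(θ) = γ + (1 − γ) · 1 / (1 + exp(−α(θ − β)))
Remove guessing floor: (0.51 − 0.23)/(1 − 0.23) = 0.3636
logit = ln(0.3636/0.6364) = -0.5596
θ = β + logit/(α) = -1.91 + (-0.5596)/2.5000 = -2.1338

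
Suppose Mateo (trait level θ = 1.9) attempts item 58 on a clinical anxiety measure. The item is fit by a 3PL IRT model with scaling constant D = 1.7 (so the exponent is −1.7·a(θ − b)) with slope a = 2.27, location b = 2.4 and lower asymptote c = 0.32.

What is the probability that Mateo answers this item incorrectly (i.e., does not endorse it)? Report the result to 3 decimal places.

0.594

P(θ) = c + (1 − c) · 1 / (1 + exp(−D·a(θ − b)))
Exponent: 1.7 × 2.27 × (1.9 − 2.4) = -1.9295
1/(1 + e^{1.9295}) = 0.1268
P = 0.32 + 0.68 × 0.1268 = 0.4062
P(incorrect) = 1 − 0.4062 = 0.5938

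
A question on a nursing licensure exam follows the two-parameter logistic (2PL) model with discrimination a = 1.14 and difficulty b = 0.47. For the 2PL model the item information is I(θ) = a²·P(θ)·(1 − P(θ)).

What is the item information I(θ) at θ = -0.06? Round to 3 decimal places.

P = 1/(1+e^{0.6042}) = 0.3534
P(1−P) = 0.3534 × 0.6466 = 0.2285
I = a² × P(1−P) = 1.14² × 0.2285 = 0.29696

0.297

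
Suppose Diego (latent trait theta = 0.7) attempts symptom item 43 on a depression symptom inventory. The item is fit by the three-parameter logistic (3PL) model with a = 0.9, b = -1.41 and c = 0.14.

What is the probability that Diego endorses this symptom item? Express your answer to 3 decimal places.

0.888

P(theta) = c + (1 − c) · 1 / (1 + exp(−a(theta − b)))
Exponent: 0.9 × (0.7 − (-1.41)) = 1.8990
1/(1 + e^{-1.8990}) = 0.8698
P = 0.14 + 0.86 × 0.8698 = 0.8880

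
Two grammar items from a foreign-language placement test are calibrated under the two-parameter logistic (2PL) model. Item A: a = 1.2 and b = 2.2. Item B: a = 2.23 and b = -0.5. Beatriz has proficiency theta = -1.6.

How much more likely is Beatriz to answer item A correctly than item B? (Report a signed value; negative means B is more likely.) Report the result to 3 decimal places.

-0.069

P(theta) = 1 / (1 + exp(−a(theta − b)))
P_A = 0.0104
P_B = 0.0792
P_A − P_B = -0.0689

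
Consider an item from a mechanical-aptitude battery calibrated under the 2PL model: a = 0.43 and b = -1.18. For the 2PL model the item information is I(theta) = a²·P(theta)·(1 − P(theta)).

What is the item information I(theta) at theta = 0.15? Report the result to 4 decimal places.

0.0426

P = 1/(1+e^{-0.5719}) = 0.6392
P(1−P) = 0.6392 × 0.3608 = 0.2306
I = a² × P(1−P) = 0.43² × 0.2306 = 0.04264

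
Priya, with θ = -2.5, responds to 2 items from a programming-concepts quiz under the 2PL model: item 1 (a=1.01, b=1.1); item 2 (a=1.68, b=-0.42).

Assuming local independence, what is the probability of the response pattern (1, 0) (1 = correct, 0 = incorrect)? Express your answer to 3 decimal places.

0.025

P(θ) = 1 / (1 + exp(−a(θ − b)))
P_1 = 1/(1+e^{3.6360}) = 0.0257
P_2 = 1/(1+e^{3.4944}) = 0.0295
L = P_1 × (1−P_2) = 0.0257 × 0.9705 = 0.02492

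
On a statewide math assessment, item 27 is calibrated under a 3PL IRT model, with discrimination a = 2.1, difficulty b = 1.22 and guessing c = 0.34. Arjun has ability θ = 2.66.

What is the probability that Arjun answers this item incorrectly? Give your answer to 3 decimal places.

P(θ) = c + (1 − c) · 1 / (1 + exp(−a(θ − b)))
Exponent: 2.1 × (2.66 − 1.22) = 3.0240
1/(1 + e^{-3.0240}) = 0.9536
P = 0.34 + 0.66 × 0.9536 = 0.9694
P(incorrect) = 1 − 0.9694 = 0.0306

0.031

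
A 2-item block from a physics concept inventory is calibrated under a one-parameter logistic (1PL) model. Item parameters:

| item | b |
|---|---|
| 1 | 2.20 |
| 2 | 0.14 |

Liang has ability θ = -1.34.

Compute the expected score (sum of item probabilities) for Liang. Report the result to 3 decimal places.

P(θ) = 1 / (1 + exp(−(θ − b)))
P_1 = 1/(1+e^{3.5400}) = 0.0282
P_2 = 1/(1+e^{1.4800}) = 0.1854
E[score] = 0.0282 + 0.1854 = 0.2136

0.214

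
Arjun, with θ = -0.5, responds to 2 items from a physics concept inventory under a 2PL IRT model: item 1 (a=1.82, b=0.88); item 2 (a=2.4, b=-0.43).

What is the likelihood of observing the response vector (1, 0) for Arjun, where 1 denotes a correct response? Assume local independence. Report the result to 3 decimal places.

P(θ) = 1 / (1 + exp(−a(θ − b)))
P_1 = 1/(1+e^{2.5116}) = 0.0750
P_2 = 1/(1+e^{0.1680}) = 0.4581
L = P_1 × (1−P_2) = 0.0750 × 0.5419 = 0.04067

0.041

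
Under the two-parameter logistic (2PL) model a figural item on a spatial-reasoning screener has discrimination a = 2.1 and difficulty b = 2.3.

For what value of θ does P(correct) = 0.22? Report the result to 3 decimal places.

1.697

P(θ) = 1 / (1 + exp(−a(θ − b)))
logit = ln(0.2200/0.7800) = -1.2657
θ = b + logit/(a) = 2.3 + (-1.2657)/2.1000 = 1.6973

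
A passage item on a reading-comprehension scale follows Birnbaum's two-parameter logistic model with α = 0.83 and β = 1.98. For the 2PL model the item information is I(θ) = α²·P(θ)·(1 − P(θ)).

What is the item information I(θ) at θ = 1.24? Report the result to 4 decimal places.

P = 1/(1+e^{0.6142}) = 0.3511
P(1−P) = 0.3511 × 0.6489 = 0.2278
I = α² × P(1−P) = 0.83² × 0.2278 = 0.15695

0.1570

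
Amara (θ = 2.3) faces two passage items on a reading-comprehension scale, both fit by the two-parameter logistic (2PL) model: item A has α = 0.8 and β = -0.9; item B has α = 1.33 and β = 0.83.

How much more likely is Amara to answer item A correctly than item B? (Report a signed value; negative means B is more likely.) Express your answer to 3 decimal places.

0.052

P(θ) = 1 / (1 + exp(−α(θ − β)))
P_A = 0.9282
P_B = 0.8760
P_A − P_B = 0.0522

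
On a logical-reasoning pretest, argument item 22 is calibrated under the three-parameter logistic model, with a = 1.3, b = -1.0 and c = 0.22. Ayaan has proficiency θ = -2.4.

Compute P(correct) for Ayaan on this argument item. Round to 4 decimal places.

0.3288

P(θ) = c + (1 − c) · 1 / (1 + exp(−a(θ − b)))
Exponent: 1.3 × (-2.4 − (-1.0)) = -1.8200
1/(1 + e^{1.8200}) = 0.1394
P = 0.22 + 0.78 × 0.1394 = 0.3288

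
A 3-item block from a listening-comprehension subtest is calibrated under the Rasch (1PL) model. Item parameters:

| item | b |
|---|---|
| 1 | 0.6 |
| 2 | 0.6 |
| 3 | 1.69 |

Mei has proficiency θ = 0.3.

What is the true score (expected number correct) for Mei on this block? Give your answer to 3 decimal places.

P(θ) = 1 / (1 + exp(−(θ − b)))
P_1 = 1/(1+e^{0.3000}) = 0.4256
P_2 = 1/(1+e^{0.3000}) = 0.4256
P_3 = 1/(1+e^{1.3900}) = 0.1994
E[score] = 0.4256 + 0.4256 + 0.1994 = 1.0505

1.051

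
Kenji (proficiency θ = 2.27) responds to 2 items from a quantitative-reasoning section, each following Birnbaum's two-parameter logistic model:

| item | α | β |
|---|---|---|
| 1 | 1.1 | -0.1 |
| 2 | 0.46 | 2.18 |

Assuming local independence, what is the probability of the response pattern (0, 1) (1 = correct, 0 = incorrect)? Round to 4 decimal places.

0.0351

P(θ) = 1 / (1 + exp(−α(θ − β)))
P_1 = 1/(1+e^{-2.6070}) = 0.9313
P_2 = 1/(1+e^{-0.0414}) = 0.5103
L = (1−P_1) × P_2 = 0.0687 × 0.5103 = 0.03506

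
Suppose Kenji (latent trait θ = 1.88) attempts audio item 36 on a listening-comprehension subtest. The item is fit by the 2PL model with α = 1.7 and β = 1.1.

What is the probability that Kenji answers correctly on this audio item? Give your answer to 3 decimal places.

P(θ) = 1 / (1 + exp(−α(θ − β)))
Exponent: 1.7 × (1.88 − 1.1) = 1.3260
1/(1 + e^{-1.3260}) = 0.7902

0.790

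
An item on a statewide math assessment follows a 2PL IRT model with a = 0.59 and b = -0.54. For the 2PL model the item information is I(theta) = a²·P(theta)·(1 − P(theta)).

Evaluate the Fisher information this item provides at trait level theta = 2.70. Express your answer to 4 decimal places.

0.0391

P = 1/(1+e^{-1.9116}) = 0.8712
P(1−P) = 0.8712 × 0.1288 = 0.1122
I = a² × P(1−P) = 0.59² × 0.1122 = 0.03906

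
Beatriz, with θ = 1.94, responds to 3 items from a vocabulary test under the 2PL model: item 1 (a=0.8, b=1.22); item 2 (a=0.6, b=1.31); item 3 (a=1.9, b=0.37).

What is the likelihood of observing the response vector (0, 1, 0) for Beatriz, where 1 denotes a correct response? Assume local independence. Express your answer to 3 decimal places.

P(θ) = 1 / (1 + exp(−a(θ − b)))
P_1 = 1/(1+e^{-0.5760}) = 0.6401
P_2 = 1/(1+e^{-0.3780}) = 0.5934
P_3 = 1/(1+e^{-2.9830}) = 0.9518
L = (1−P_1) × P_2 × (1−P_3) = 0.3599 × 0.5934 × 0.0482 = 0.01029

0.010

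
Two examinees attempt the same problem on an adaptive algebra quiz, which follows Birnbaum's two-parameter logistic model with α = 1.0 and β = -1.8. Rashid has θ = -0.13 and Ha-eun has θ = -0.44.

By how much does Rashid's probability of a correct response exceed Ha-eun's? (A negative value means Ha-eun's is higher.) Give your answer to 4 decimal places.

0.0458

P(θ) = 1 / (1 + exp(−α(θ − β)))
P(Rashid) = 0.8416  [exponent 1.6700]
P(Ha-eun) = 0.7958  [exponent 1.3600]
Difference = 0.8416 − 0.7958 = 0.0458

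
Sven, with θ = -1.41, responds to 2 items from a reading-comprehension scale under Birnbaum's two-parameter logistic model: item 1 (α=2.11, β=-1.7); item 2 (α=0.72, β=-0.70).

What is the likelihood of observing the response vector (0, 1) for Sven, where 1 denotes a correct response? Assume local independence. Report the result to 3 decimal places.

P(θ) = 1 / (1 + exp(−α(θ − β)))
P_1 = 1/(1+e^{-0.6119}) = 0.6484
P_2 = 1/(1+e^{0.5112}) = 0.3749
L = (1−P_1) × P_2 = 0.3516 × 0.3749 = 0.13183

0.132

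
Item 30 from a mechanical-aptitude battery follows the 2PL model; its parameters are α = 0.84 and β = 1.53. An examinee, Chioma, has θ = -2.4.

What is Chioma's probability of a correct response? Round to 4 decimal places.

0.0355

P(θ) = 1 / (1 + exp(−α(θ − β)))
Exponent: 0.84 × (-2.4 − 1.53) = -3.3012
1/(1 + e^{3.3012}) = 0.0355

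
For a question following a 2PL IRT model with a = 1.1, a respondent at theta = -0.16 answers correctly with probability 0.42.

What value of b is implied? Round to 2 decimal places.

0.13

P(theta) = 1 / (1 + exp(−a(theta − b)))
logit(0.42) = ln(0.42/0.58) = -0.3228
b = theta − logit/(a) = -0.16 − (-0.3228)/1.1000 = 0.1334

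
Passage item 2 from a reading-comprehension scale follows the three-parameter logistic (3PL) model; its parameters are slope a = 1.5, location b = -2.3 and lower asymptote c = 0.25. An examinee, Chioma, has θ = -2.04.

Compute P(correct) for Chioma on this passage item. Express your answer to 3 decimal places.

0.697

P(θ) = c + (1 − c) · 1 / (1 + exp(−a(θ − b)))
Exponent: 1.5 × (-2.04 − (-2.3)) = 0.3900
1/(1 + e^{-0.3900}) = 0.5963
P = 0.25 + 0.75 × 0.5963 = 0.6972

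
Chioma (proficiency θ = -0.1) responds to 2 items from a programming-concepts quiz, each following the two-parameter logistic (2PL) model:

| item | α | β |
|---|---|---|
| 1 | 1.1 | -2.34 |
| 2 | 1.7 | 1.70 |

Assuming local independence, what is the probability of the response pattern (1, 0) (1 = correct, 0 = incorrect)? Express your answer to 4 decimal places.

P(θ) = 1 / (1 + exp(−α(θ − β)))
P_1 = 1/(1+e^{-2.4640}) = 0.9216
P_2 = 1/(1+e^{3.0600}) = 0.0448
L = P_1 × (1−P_2) = 0.9216 × 0.9552 = 0.88030

0.8803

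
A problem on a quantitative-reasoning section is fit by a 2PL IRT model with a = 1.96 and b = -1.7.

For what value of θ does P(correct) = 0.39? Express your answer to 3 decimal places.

-1.928

P(θ) = 1 / (1 + exp(−a(θ − b)))
logit = ln(0.3900/0.6100) = -0.4473
θ = b + logit/(a) = -1.7 + (-0.4473)/1.9600 = -1.9282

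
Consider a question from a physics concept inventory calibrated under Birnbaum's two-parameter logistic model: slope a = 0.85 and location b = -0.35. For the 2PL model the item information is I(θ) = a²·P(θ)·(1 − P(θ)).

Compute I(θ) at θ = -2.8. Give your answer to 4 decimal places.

0.0712

P = 1/(1+e^{2.0825}) = 0.1108
P(1−P) = 0.1108 × 0.8892 = 0.0985
I = a² × P(1−P) = 0.85² × 0.0985 = 0.07119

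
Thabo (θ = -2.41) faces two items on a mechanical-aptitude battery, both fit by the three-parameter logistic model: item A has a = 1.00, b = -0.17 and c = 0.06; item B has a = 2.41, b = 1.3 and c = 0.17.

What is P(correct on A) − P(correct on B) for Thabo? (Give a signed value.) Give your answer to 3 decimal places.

P(θ) = c + (1 − c) · 1 / (1 + exp(−a(θ − b)))
P_A = 0.1504
P_B = 0.1701
P_A − P_B = -0.0197

-0.020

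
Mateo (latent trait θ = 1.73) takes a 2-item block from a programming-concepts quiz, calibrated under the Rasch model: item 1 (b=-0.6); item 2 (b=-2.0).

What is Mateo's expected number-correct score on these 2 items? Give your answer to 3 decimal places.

1.888

P(θ) = 1 / (1 + exp(−(θ − b)))
P_1 = 1/(1+e^{-2.3300}) = 0.9113
P_2 = 1/(1+e^{-3.7300}) = 0.9766
E[score] = 0.9113 + 0.9766 = 1.8879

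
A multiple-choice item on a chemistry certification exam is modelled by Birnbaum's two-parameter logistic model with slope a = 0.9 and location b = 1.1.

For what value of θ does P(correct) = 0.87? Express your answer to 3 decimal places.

3.212

P(θ) = 1 / (1 + exp(−a(θ − b)))
logit = ln(0.8700/0.1300) = 1.9010
θ = b + logit/(a) = 1.1 + 1.9010/0.9000 = 3.2122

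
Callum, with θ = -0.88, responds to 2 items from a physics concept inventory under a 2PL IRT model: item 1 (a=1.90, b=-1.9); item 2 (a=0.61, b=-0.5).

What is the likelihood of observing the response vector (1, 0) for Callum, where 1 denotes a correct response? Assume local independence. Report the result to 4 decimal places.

0.4875

P(θ) = 1 / (1 + exp(−a(θ − b)))
P_1 = 1/(1+e^{-1.9380}) = 0.8741
P_2 = 1/(1+e^{0.2318}) = 0.4423
L = P_1 × (1−P_2) = 0.8741 × 0.5577 = 0.48750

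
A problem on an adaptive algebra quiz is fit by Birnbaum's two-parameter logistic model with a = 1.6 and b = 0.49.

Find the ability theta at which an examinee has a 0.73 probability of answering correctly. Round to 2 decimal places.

P(theta) = 1 / (1 + exp(−a(theta − b)))
logit = ln(0.7300/0.2700) = 0.9946
theta = b + logit/(a) = 0.49 + 0.9946/1.6000 = 1.1116

1.11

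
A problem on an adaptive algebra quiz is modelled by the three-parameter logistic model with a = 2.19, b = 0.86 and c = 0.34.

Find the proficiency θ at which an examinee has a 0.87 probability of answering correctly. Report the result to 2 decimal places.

1.50

P(θ) = c + (1 − c) · 1 / (1 + exp(−a(θ − b)))
Remove guessing floor: (0.87 − 0.34)/(1 − 0.34) = 0.8030
logit = ln(0.8030/0.1970) = 1.4053
θ = b + logit/(a) = 0.86 + 1.4053/2.1900 = 1.5017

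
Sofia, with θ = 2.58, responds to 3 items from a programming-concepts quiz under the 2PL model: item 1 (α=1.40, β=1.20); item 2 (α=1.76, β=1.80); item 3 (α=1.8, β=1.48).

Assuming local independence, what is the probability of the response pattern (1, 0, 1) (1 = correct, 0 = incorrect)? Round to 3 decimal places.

P(θ) = 1 / (1 + exp(−α(θ − β)))
P_1 = 1/(1+e^{-1.9320}) = 0.8735
P_2 = 1/(1+e^{-1.3728}) = 0.7978
P_3 = 1/(1+e^{-1.9800}) = 0.8787
L = P_1 × (1−P_2) × P_3 = 0.8735 × 0.2022 × 0.8787 = 0.15516

0.155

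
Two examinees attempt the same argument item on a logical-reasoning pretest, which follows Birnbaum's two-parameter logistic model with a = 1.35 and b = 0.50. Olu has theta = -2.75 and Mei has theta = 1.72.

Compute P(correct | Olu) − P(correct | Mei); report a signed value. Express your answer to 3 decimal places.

P(theta) = 1 / (1 + exp(−a(theta − b)))
P(Olu) = 0.0123  [exponent -4.3875]
P(Mei) = 0.8385  [exponent 1.6470]
Difference = 0.0123 − 0.8385 = -0.8262

-0.826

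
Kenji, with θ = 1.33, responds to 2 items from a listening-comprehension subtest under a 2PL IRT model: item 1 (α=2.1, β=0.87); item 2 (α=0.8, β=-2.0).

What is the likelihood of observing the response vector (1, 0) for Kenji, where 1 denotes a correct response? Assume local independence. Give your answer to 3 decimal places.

0.047

P(θ) = 1 / (1 + exp(−α(θ − β)))
P_1 = 1/(1+e^{-0.9660}) = 0.7243
P_2 = 1/(1+e^{-2.6640}) = 0.9349
L = P_1 × (1−P_2) = 0.7243 × 0.0651 = 0.04718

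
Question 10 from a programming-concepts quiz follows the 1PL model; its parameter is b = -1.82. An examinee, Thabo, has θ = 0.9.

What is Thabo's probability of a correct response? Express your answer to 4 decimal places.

P(θ) = 1 / (1 + exp(−(θ − b)))
Exponent: (0.9 − (-1.82)) = 2.7200
1/(1 + e^{-2.7200}) = 0.9382
P = 0.9382

0.9382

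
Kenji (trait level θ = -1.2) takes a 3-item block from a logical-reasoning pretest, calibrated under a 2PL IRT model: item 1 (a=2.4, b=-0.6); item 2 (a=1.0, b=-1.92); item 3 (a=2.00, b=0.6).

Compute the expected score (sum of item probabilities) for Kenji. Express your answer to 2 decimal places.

0.89

P(θ) = 1 / (1 + exp(−a(θ − b)))
P_1 = 1/(1+e^{1.4400}) = 0.1915
P_2 = 1/(1+e^{-0.7200}) = 0.6726
P_3 = 1/(1+e^{3.6000}) = 0.0266
E[score] = 0.1915 + 0.6726 + 0.0266 = 0.8907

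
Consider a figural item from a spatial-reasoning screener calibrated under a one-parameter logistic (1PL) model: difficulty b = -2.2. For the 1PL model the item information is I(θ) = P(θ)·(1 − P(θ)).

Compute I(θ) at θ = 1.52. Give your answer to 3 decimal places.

0.023

P = 1/(1+e^{-3.7200}) = 0.9763
P(1−P) = 0.9763 × 0.0237 = 0.0231
I = P(1−P) = 0.02310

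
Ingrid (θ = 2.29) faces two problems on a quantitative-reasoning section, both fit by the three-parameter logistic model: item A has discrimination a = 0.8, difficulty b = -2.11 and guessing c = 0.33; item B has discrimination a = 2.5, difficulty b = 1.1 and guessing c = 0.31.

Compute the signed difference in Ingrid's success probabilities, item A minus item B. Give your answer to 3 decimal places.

0.014

P(θ) = c + (1 − c) · 1 / (1 + exp(−a(θ − b)))
P_A = 0.9807
P_B = 0.9665
P_A − P_B = 0.0143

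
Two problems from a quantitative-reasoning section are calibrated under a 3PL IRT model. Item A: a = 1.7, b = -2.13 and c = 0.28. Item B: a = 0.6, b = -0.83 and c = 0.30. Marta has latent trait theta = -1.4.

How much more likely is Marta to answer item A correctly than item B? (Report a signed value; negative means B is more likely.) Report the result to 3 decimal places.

P(theta) = c + (1 − c) · 1 / (1 + exp(−a(theta − b)))
P_A = 0.8385
P_B = 0.5907
P_A − P_B = 0.2478

0.248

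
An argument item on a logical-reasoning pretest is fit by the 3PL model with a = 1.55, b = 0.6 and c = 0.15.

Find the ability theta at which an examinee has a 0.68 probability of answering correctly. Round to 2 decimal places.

P(theta) = c + (1 − c) · 1 / (1 + exp(−a(theta − b)))
Remove guessing floor: (0.68 − 0.15)/(1 − 0.15) = 0.6235
logit = ln(0.6235/0.3765) = 0.5046
theta = b + logit/(a) = 0.6 + 0.5046/1.5500 = 0.9255

0.93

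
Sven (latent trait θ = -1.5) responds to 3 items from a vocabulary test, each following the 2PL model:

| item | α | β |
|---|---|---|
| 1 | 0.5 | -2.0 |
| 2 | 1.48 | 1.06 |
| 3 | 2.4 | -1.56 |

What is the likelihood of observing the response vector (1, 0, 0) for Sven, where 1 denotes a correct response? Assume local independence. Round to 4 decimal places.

P(θ) = 1 / (1 + exp(−α(θ − β)))
P_1 = 1/(1+e^{-0.2500}) = 0.5622
P_2 = 1/(1+e^{3.7888}) = 0.0221
P_3 = 1/(1+e^{-0.1440}) = 0.5359
L = P_1 × (1−P_2) × (1−P_3) = 0.5622 × 0.9779 × 0.4641 = 0.25511

0.2551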